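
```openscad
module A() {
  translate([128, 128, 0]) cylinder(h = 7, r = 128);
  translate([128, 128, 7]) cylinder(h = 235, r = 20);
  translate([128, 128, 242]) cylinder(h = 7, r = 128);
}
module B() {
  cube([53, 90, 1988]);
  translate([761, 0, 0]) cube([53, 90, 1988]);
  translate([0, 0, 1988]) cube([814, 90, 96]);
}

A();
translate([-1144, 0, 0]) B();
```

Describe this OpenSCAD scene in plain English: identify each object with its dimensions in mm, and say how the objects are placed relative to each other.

A is a spool: two coaxial disc flanges of radius 128 mm and thickness 7 mm, joined by a core cylinder of radius 20 mm and height 235 mm. The lower flange rests on z = 0 and the three cylinders share a vertical axis.

B is a rectangular door frame: two vertical jambs of 53×90 mm section, 1988 mm tall, with a clear opening 708 mm wide between their inner faces. A header 96 mm tall and 90 mm deep lies on top of the jambs and spans the full outside width.

The door frame is on the floor beside the spool on its −x side.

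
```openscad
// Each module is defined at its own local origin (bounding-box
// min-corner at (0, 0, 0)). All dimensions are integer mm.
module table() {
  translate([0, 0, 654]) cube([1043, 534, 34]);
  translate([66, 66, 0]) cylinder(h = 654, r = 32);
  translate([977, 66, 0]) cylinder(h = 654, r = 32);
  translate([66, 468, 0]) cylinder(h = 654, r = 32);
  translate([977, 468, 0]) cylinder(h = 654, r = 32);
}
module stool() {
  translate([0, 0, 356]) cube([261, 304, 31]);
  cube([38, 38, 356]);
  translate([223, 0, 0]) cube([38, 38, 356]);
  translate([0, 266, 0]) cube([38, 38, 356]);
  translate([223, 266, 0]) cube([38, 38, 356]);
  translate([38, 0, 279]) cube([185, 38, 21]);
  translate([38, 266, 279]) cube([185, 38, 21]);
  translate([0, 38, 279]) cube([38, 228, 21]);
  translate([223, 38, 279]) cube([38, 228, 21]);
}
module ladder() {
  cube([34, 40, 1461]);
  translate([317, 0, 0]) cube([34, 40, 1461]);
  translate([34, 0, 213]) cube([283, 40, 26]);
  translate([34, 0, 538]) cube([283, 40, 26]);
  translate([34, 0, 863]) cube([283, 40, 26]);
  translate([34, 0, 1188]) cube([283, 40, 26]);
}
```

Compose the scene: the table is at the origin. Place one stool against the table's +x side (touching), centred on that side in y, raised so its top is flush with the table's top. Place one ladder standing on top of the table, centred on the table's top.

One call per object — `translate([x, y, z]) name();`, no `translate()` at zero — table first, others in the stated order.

table();
translate([1043, 115, 301]) stool();
translate([346, 247, 688]) ladder();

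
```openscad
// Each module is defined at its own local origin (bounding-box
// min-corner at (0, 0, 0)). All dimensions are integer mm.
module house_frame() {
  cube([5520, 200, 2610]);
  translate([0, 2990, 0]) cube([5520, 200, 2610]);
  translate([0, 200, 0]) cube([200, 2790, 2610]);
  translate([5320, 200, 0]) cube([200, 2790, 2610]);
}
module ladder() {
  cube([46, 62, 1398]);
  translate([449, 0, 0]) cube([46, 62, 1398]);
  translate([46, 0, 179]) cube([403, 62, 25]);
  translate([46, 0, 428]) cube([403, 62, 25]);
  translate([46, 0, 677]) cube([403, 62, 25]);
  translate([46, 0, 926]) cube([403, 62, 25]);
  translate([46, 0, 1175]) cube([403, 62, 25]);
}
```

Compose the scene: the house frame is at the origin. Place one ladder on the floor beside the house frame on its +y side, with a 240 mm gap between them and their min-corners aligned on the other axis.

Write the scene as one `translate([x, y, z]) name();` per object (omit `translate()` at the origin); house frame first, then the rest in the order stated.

house_frame();
translate([0, 3430, 0]) ladder();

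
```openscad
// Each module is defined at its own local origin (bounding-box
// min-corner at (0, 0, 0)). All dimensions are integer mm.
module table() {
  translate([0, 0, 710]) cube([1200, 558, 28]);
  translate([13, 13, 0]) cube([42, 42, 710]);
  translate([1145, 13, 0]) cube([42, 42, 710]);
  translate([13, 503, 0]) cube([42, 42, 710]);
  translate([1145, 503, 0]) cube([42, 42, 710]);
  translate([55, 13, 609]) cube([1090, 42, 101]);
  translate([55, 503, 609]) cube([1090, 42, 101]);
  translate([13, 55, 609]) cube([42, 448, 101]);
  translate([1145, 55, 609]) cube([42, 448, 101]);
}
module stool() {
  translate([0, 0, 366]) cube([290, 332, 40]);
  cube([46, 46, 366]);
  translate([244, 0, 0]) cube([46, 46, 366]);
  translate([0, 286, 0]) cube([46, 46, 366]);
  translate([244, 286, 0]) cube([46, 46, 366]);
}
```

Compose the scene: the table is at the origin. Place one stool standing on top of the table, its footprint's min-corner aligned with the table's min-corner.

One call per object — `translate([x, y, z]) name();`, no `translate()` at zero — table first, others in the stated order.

table();
translate([0, 0, 738]) stool();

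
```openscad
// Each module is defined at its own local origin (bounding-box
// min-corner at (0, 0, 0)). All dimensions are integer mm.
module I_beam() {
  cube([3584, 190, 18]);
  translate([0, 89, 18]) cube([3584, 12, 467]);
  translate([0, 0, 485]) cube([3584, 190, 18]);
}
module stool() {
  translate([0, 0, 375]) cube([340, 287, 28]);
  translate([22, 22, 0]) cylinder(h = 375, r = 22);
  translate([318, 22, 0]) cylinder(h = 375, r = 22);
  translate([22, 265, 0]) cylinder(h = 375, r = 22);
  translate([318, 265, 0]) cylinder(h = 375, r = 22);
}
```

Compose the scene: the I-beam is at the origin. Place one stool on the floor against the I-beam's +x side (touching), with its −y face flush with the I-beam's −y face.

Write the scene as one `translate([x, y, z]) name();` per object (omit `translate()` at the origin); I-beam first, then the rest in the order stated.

I_beam();
translate([3584, 0, 0]) stool();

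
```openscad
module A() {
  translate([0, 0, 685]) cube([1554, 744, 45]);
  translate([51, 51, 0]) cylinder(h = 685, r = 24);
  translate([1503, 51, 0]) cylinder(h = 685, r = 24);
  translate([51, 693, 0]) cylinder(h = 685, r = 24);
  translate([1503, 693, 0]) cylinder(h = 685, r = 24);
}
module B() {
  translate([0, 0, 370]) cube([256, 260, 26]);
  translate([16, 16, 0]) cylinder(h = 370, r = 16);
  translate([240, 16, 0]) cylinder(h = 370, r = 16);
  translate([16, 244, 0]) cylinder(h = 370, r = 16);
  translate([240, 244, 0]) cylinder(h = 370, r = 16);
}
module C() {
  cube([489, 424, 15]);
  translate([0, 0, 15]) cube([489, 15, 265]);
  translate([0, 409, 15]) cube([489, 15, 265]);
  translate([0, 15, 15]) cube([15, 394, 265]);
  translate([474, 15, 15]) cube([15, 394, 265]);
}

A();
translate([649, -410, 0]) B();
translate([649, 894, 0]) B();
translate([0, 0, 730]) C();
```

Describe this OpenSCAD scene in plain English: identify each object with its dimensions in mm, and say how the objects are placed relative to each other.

A is a rectangular dining table. The top is 1554×744×45 mm with its upper surface at z = 730 mm. It stands on four round legs of 48 mm diameter, each leg's bounding box inset 27 mm from the nearest pair of top edges, running from the floor to the underside of the top.

B is a four-legged stool. The seat is 256×260 mm, 26 mm thick, top at z = 396 mm. It stands on four round legs, each 32 mm in diameter, from z = 0 to the seat underside, each leg's axis is inset half a diameter from the nearest pair of seat edges (so the leg's bounding box is flush with the corner).

C is an open-topped rectangular box: outside dimensions 489×424×280 mm, with a uniform wall and base thickness of 15 mm. The base is a full 489×424 slab on the floor; four walls sit on top of the base. The front and back walls (the −y and +y sides) span the full width; the two side walls fit between them.

Two stools sit around the table at the −y, +y sides. The open box is on top of the table.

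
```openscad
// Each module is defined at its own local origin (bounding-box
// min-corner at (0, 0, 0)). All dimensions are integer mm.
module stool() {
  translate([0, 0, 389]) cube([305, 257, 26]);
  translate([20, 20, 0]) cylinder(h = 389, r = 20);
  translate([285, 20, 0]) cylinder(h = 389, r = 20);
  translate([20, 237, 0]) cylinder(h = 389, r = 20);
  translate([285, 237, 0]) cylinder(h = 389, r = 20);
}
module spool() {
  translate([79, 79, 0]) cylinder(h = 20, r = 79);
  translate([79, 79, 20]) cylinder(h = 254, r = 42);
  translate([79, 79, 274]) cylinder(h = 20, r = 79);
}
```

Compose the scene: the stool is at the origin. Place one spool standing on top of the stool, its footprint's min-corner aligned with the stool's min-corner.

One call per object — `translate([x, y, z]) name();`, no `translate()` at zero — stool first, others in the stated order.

stool();
translate([0, 0, 415]) spool();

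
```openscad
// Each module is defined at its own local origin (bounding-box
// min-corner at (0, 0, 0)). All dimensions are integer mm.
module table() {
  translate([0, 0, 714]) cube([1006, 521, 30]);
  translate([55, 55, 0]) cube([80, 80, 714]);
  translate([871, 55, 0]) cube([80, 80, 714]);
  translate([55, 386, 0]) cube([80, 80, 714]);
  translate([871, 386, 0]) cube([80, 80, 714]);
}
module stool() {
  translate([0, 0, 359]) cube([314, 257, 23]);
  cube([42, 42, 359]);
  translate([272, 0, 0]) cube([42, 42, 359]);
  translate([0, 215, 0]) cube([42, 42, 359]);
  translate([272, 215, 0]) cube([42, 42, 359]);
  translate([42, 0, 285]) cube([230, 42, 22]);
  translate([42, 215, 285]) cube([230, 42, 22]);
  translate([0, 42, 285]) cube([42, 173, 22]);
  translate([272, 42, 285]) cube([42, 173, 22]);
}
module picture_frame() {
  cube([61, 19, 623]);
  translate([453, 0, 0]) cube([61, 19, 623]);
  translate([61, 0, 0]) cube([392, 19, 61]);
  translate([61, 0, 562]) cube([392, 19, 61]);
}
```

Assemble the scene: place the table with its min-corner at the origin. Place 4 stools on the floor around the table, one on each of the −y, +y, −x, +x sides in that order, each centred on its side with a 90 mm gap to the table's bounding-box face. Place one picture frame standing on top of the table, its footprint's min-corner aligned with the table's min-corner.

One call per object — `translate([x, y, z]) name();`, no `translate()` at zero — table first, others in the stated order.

table();
translate([346, -347, 0]) stool();
translate([346, 611, 0]) stool();
translate([-404, 132, 0]) stool();
translate([1096, 132, 0]) stool();
translate([0, 0, 744]) picture_frame();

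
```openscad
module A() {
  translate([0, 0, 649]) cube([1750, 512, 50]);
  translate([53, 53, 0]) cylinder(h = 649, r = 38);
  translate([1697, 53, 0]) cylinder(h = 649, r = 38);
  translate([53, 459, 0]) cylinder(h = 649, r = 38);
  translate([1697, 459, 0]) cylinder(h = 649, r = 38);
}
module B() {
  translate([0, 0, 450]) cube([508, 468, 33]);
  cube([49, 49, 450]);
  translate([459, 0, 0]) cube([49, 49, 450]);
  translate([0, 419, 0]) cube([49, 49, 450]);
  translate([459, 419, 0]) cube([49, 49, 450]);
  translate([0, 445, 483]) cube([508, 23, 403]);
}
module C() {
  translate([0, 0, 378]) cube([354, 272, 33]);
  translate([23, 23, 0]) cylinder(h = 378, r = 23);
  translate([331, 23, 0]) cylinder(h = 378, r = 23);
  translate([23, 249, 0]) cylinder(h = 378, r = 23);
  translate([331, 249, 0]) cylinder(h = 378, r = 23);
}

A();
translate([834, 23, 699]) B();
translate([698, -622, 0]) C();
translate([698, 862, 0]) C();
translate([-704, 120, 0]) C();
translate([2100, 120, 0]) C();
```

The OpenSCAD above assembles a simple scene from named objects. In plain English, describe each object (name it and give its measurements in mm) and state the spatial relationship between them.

A is a table: top 1750 mm (x) × 512 mm (y), 50 mm thick, upper face at z = 699 mm, on four round legs of 76 mm diameter, each leg's bounding box inset 15 mm from the nearest pair of top edges, running from z = 0 to the bottom of the top.

B is a chair: 508×468 mm seat, 33 mm thick, top at z = 483 mm, on four 49 mm square corner legs flush with the seat edges. A 23 mm thick backrest slab spans the full seat width, extending 403 mm above the seat top, its back face flush with the seat's +y edge.

C is a four-legged stool. The seat is 354×272 mm, 33 mm thick, top at z = 411 mm. It stands on four round legs, each 46 mm in diameter, from z = 0 to the seat underside, each leg's axis is inset half a diameter from the nearest pair of seat edges (so the leg's bounding box is flush with the corner).

The chair is on top of the table. Four stools sit around the table at the −y, +y, −x, +x sides.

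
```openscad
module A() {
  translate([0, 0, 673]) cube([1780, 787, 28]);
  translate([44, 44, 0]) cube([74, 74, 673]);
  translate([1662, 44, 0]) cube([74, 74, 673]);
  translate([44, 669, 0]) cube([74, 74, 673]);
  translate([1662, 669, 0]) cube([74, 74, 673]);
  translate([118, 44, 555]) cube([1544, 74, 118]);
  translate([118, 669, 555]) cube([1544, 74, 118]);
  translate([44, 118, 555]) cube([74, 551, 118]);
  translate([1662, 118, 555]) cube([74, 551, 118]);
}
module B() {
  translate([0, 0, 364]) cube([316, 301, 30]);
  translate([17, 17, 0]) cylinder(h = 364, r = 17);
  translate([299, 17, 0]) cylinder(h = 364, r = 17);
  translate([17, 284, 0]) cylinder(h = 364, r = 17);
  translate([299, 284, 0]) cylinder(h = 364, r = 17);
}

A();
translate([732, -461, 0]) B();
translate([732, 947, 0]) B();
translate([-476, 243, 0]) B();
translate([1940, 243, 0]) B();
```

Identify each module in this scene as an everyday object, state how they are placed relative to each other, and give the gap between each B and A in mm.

A is a table. B is a stool. Four stools sit around the table at the −y, +y, −x, +x sides. The gap between each stool and the table is 160 mm.

Each stool's nearest face is 160 mm from the table's bounding box.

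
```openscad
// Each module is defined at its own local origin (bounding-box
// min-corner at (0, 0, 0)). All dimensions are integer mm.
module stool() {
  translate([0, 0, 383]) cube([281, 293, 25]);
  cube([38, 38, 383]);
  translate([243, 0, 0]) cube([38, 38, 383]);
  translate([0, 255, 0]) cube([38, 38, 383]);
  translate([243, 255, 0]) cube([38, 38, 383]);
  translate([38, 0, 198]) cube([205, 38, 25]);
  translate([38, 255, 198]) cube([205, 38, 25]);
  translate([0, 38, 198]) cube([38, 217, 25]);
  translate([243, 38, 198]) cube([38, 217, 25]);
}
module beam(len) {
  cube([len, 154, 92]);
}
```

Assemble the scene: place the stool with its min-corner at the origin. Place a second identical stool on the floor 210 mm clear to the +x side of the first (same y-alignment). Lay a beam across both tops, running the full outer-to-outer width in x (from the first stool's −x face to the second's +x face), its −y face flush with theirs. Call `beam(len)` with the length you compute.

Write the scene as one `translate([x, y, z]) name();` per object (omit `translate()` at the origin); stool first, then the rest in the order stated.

stool();
translate([491, 0, 0]) stool();
translate([0, 0, 408]) beam(772);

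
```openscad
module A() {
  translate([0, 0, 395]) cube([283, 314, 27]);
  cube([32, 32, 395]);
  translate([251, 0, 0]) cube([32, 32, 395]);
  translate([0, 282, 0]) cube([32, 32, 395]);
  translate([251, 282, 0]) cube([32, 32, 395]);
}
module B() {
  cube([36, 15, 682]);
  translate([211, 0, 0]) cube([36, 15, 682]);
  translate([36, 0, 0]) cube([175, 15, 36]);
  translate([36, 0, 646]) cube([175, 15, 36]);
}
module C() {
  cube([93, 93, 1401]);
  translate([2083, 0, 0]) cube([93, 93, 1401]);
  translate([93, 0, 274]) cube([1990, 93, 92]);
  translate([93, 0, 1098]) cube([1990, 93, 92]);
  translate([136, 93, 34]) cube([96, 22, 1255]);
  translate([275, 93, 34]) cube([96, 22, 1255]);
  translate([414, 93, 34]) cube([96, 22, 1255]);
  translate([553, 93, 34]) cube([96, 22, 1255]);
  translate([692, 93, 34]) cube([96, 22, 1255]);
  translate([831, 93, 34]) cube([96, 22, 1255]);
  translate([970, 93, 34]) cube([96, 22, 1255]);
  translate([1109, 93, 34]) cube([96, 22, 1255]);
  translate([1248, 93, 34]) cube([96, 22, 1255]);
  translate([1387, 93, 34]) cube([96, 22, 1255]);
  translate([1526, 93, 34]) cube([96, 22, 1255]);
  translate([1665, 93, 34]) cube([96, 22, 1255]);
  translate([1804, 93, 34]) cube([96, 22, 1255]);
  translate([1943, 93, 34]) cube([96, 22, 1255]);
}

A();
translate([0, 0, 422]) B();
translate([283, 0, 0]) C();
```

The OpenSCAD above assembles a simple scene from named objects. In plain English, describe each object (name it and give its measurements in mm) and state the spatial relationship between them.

A is a four-legged stool. The seat is a 283×314×27 mm slab whose top surface is at z = 422 mm; four square legs, each 32×32 mm in cross-section, run from the floor (z = 0) to the underside of the seat, each flush with a corner of the seat.

B is a picture frame with a 175×610 mm rectangular opening (x by z) and a uniform 36 mm border on every side. Frame depth is 15 mm along y. It is built from two vertical stiles running the full outside height and two horizontal rails spanning the gap between the stiles.

C is a fence section. Two 93×93 mm posts, 1401 mm tall, stand on the floor with a clear span of 1990 mm between their inner faces. Two horizontal rails of 93×92 mm section span the gap between the posts with their undersides at z = 274 mm and z = 1098 mm, flush with the posts' −y face. 14 pickets, each 96 mm wide, 22 mm thick and 1255 mm tall, are fixed to the +y face of the rails with their bottoms at z = 34 mm, evenly spaced across the span with equal gaps (rounded down to the nearest mm) at the −x end and between each pair — any rounding remainder accumulates at the +x end.

The picture frame is on top of the stool. The fence section is against the stool's +x side, with their −y faces flush.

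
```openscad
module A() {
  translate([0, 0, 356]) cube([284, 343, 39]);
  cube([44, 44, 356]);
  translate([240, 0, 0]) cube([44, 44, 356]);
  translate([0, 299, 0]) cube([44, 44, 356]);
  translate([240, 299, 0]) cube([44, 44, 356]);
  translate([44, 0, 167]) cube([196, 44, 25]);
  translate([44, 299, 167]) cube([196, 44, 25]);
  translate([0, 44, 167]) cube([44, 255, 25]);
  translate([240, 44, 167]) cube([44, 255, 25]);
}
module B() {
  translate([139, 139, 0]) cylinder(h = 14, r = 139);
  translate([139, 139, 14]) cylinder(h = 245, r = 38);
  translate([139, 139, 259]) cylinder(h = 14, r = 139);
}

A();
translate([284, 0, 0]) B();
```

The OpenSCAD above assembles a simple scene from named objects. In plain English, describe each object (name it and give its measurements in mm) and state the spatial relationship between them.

A is a four-legged stool. The seat is 284×343 mm, 39 mm thick, top at z = 395 mm. It stands on four square legs, each 44×44 mm in cross-section, from z = 0 to the seat underside, each flush with a corner of the seat. Four stretchers, 44 mm wide and 25 mm tall, connect adjacent legs with their undersides at z = 167 mm, each running between the inner faces of the legs it joins and aligned with the legs' outer faces on the other axis.

B is a spool: two coaxial disc flanges of radius 139 mm and thickness 14 mm, joined by a core cylinder of radius 38 mm and height 245 mm. The lower flange rests on z = 0 and the three cylinders share a vertical axis.

The spool is against the stool's +x side, with their −y faces flush.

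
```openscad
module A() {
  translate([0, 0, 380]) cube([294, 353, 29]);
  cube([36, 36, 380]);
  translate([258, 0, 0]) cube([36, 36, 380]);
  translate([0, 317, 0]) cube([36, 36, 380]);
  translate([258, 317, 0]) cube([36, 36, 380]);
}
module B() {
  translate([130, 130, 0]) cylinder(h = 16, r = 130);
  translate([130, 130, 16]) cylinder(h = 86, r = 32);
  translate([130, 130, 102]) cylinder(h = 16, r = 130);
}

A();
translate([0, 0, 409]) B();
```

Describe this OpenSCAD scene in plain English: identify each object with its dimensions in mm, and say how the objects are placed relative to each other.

A is a four-legged stool. The seat is a 294×353×29 mm slab whose top surface is at z = 409 mm; four square legs, each 36×36 mm in cross-section, run from the floor (z = 0) to the underside of the seat, each flush with a corner of the seat.

B is a spool: two coaxial disc flanges of radius 130 mm and thickness 16 mm, joined by a core cylinder of radius 32 mm and height 86 mm. The lower flange rests on z = 0 and the three cylinders share a vertical axis.

The spool is on top of the stool.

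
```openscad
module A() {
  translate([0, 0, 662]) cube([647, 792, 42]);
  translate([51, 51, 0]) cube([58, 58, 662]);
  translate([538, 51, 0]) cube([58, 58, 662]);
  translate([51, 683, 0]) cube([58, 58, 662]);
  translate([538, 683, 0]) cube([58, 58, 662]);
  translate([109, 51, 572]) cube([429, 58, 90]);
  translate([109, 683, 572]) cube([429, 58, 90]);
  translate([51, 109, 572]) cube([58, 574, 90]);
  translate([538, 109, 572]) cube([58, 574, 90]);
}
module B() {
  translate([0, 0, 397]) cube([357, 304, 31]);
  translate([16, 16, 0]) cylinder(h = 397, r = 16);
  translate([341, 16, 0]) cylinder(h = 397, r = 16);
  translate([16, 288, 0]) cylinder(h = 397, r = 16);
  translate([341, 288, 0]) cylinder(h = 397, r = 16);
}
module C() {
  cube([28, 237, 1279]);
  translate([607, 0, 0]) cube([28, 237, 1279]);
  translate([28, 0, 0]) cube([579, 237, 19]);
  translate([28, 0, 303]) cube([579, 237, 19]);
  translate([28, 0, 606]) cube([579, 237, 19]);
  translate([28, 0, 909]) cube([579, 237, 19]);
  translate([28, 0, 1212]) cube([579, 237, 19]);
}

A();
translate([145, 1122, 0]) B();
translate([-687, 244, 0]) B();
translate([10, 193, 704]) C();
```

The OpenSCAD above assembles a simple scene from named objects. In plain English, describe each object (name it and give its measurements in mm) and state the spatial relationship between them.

A is a table with a 647×792 mm rectangular top, 42 mm thick, top surface at z = 704 mm, supported by four 58×58 mm square legs, each inset 51 mm from the nearest pair of top edges, running from the floor. Four apron rails, 58 mm thick and 90 mm tall, run between adjacent legs with their top edges flush with the underside of the top and their outer faces flush with the legs' outer faces.

B is a simple wooden stool: a rectangular seat 357 mm (x) by 304 mm (y), 31 mm thick, top face at z = 428 mm, on four round legs, each 32 mm in diameter. The legs rest on z = 0, each leg's axis is inset half a diameter from the nearest pair of seat edges (so the leg's bounding box is flush with the corner).

C is a bookshelf 635 mm wide overall, 237 mm deep and 1279 mm tall. The two sides are 28 mm thick vertical panels. 5 horizontal shelves of 19 mm thickness span between the inner faces of the sides; the lowest shelf sits on the floor and shelves are stacked with a clear vertical gap of 284 mm between each pair.

Two stools sit around the table at the +y, −x sides. The bookshelf is on top of the table.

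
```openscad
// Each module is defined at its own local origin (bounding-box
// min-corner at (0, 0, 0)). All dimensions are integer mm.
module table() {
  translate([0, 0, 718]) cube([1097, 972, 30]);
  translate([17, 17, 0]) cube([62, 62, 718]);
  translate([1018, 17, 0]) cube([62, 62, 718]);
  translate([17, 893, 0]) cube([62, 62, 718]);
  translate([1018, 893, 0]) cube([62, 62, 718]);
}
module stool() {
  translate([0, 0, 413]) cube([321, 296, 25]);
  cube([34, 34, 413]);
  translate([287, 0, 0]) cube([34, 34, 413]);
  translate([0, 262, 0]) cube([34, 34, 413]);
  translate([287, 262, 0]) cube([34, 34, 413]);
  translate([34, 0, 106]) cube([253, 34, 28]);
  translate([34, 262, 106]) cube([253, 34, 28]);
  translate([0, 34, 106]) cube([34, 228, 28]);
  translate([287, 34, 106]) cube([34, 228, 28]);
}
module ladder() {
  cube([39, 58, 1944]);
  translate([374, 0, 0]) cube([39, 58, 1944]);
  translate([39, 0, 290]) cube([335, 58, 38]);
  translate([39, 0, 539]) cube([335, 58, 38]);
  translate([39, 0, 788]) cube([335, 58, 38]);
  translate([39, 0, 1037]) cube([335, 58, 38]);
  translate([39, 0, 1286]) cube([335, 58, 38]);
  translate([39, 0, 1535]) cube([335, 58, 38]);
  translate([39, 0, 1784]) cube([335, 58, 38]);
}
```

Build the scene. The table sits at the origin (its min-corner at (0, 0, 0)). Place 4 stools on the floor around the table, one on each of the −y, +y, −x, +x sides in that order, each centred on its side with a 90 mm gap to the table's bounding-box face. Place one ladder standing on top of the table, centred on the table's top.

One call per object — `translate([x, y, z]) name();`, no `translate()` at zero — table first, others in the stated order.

table();
translate([388, -386, 0]) stool();
translate([388, 1062, 0]) stool();
translate([-411, 338, 0]) stool();
translate([1187, 338, 0]) stool();
translate([342, 457, 748]) ladder();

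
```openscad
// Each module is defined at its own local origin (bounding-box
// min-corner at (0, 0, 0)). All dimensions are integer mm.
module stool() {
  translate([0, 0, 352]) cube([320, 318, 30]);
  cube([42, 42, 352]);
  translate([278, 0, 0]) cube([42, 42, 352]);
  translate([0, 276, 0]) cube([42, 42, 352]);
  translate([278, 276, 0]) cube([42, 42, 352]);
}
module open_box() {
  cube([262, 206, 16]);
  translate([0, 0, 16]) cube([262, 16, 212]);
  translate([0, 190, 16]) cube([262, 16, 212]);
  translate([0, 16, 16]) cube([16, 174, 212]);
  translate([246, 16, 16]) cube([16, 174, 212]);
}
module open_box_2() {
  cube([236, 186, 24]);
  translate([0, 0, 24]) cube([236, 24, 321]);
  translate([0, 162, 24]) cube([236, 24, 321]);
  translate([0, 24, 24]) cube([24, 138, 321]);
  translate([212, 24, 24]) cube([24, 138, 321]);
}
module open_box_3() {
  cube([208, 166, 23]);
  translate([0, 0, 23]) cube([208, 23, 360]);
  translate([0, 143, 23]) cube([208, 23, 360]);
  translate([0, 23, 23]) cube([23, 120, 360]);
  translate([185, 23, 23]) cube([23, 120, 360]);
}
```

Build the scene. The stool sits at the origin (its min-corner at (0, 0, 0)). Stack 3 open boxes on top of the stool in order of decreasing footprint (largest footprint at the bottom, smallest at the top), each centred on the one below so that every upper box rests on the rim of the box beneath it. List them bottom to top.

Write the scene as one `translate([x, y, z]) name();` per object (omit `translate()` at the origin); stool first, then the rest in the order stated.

stool();
translate([29, 56, 382]) open_box();
translate([42, 66, 610]) open_box_2();
translate([56, 76, 955]) open_box_3();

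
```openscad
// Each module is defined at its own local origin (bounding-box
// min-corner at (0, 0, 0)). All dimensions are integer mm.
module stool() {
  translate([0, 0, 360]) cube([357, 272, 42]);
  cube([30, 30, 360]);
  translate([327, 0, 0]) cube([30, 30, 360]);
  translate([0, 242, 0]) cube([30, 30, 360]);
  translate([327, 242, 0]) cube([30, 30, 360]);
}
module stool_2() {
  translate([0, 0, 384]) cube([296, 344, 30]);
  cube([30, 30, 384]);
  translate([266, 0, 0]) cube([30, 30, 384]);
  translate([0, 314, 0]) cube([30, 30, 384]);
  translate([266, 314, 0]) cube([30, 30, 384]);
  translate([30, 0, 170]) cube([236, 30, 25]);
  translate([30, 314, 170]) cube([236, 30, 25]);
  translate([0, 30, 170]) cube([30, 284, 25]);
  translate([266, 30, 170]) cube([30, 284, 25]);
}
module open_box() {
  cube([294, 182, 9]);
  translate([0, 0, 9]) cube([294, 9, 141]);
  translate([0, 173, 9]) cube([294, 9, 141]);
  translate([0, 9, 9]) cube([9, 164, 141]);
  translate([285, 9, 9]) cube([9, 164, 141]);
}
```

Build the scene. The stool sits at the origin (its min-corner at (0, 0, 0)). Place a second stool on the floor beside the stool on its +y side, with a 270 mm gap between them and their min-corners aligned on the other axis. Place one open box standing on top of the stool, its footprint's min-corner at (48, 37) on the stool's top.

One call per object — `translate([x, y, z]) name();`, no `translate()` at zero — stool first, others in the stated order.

stool();
translate([0, 542, 0]) stool_2();
translate([48, 37, 402]) open_box();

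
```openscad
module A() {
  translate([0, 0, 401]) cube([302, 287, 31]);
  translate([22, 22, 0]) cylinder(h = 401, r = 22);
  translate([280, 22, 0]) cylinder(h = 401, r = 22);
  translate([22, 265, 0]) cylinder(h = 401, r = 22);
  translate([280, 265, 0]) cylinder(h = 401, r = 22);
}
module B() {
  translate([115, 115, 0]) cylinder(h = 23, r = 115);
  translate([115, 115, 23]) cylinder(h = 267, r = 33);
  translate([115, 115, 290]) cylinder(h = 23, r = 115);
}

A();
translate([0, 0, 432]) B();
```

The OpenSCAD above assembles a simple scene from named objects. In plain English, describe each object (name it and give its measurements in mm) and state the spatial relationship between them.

A is a four-legged stool. The seat is 302×287 mm, 31 mm thick, top at z = 432 mm. It stands on four round legs, each 44 mm in diameter, from z = 0 to the seat underside, each leg's axis is inset half a diameter from the nearest pair of seat edges (so the leg's bounding box is flush with the corner).

B is a spool: two coaxial disc flanges of radius 115 mm and thickness 23 mm, joined by a core cylinder of radius 33 mm and height 267 mm. The lower flange rests on z = 0 and the three cylinders share a vertical axis.

The spool is on top of the stool.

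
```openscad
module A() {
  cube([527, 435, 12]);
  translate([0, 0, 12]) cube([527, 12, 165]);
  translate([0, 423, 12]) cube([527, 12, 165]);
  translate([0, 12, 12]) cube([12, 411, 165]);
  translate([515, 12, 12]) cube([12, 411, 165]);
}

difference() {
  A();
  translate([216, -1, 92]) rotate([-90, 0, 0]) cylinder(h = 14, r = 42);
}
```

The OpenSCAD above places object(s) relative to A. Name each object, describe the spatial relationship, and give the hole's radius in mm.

The subtracted cylinder has r = 42 mm.

A is an open box. The open box has a circular hole through its front wall. The hole's radius is 42 mm.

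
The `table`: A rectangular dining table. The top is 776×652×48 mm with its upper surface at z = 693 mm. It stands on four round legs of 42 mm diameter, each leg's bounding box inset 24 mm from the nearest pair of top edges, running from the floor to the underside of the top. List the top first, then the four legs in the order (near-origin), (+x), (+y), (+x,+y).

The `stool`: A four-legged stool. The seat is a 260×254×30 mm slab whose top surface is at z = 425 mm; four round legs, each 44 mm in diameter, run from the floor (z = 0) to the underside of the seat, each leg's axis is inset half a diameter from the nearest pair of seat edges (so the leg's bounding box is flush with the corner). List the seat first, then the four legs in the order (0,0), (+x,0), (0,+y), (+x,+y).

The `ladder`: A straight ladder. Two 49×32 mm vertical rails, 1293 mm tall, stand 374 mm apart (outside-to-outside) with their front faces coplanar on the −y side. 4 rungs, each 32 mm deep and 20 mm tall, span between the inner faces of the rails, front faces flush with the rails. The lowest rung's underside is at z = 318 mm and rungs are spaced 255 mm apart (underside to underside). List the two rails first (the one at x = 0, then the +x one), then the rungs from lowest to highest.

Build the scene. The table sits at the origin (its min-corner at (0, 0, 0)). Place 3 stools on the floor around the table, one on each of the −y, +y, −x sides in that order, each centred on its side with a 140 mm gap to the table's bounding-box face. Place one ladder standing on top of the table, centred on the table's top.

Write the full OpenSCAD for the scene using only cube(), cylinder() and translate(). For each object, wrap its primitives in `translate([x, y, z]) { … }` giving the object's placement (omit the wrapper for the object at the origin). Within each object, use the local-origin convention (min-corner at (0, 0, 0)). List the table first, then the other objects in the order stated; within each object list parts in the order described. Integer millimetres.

translate([0, 0, 645]) cube([776, 652, 48]);
translate([45, 45, 0]) cylinder(h = 645, r = 21);
translate([731, 45, 0]) cylinder(h = 645, r = 21);
translate([45, 607, 0]) cylinder(h = 645, r = 21);
translate([731, 607, 0]) cylinder(h = 645, r = 21);
translate([258, -394, 0]) {
  translate([0, 0, 395]) cube([260, 254, 30]);
  translate([22, 22, 0]) cylinder(h = 395, r = 22);
  translate([238, 22, 0]) cylinder(h = 395, r = 22);
  translate([22, 232, 0]) cylinder(h = 395, r = 22);
  translate([238, 232, 0]) cylinder(h = 395, r = 22);
}
translate([258, 792, 0]) {
  translate([0, 0, 395]) cube([260, 254, 30]);
  translate([22, 22, 0]) cylinder(h = 395, r = 22);
  translate([238, 22, 0]) cylinder(h = 395, r = 22);
  translate([22, 232, 0]) cylinder(h = 395, r = 22);
  translate([238, 232, 0]) cylinder(h = 395, r = 22);
}
translate([-400, 199, 0]) {
  translate([0, 0, 395]) cube([260, 254, 30]);
  translate([22, 22, 0]) cylinder(h = 395, r = 22);
  translate([238, 22, 0]) cylinder(h = 395, r = 22);
  translate([22, 232, 0]) cylinder(h = 395, r = 22);
  translate([238, 232, 0]) cylinder(h = 395, r = 22);
}
translate([201, 310, 693]) {
  cube([49, 32, 1293]);
  translate([325, 0, 0]) cube([49, 32, 1293]);
  translate([49, 0, 318]) cube([276, 32, 20]);
  translate([49, 0, 573]) cube([276, 32, 20]);
  translate([49, 0, 828]) cube([276, 32, 20]);
  translate([49, 0, 1083]) cube([276, 32, 20]);
}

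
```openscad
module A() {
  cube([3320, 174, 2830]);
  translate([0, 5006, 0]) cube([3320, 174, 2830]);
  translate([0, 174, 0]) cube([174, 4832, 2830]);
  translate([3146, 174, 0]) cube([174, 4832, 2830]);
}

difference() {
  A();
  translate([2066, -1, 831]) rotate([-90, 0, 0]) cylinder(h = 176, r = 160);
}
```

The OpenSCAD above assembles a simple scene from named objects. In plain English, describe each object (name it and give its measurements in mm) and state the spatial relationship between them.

A is the wall frame of a small rectangular building: four walls, each 2830 mm tall and 174 mm thick, enclosing a footprint 3320 mm (x) by 5180 mm (y) outside-to-outside, with no floor or roof. The front and back walls (the −y and +y sides) span the full width; the two side walls fit between them.

The house frame has a circular hole of radius 160 mm through its front wall, centred at (x = 2066, z = 831).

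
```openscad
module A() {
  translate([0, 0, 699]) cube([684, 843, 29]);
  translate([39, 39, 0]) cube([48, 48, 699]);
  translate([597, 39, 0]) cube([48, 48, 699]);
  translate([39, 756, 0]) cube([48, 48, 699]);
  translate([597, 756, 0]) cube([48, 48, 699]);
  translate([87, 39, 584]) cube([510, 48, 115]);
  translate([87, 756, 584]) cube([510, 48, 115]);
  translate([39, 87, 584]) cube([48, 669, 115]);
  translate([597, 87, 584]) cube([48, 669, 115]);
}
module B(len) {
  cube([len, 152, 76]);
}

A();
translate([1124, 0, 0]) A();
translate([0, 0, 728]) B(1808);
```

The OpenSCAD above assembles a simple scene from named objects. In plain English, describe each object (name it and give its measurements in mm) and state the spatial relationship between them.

A is a rectangular dining table. The top is 684×843×29 mm with its upper surface at z = 728 mm. It stands on four 48×48 mm square legs, each inset 39 mm from the nearest pair of top edges, running from the floor to the underside of the top. Four apron rails, 48 mm thick and 115 mm tall, run between adjacent legs with their top edges flush with the underside of the top and their outer faces flush with the legs' outer faces.

B is a rectangular beam 1808 mm long (x), 152 mm deep (y), 76 mm thick (z).

The beam spans the tops of two tables placed 440 mm apart, resting at z = 728 mm.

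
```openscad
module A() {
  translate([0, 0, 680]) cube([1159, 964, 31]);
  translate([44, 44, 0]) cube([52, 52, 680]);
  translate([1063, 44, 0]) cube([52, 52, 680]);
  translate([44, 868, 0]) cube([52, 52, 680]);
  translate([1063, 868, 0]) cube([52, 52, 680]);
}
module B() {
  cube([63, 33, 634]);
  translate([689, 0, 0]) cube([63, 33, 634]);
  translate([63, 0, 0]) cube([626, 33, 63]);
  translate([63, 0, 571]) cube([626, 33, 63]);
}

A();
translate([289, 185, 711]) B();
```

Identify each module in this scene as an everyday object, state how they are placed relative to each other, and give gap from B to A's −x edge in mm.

The picture frame's min-x is at 289; the table's min-x is 0; gap = 289 mm.

A is a table. B is a picture frame. The picture frame is on top of the table. The gap from the picture frame to the table's −x edge is 289 mm.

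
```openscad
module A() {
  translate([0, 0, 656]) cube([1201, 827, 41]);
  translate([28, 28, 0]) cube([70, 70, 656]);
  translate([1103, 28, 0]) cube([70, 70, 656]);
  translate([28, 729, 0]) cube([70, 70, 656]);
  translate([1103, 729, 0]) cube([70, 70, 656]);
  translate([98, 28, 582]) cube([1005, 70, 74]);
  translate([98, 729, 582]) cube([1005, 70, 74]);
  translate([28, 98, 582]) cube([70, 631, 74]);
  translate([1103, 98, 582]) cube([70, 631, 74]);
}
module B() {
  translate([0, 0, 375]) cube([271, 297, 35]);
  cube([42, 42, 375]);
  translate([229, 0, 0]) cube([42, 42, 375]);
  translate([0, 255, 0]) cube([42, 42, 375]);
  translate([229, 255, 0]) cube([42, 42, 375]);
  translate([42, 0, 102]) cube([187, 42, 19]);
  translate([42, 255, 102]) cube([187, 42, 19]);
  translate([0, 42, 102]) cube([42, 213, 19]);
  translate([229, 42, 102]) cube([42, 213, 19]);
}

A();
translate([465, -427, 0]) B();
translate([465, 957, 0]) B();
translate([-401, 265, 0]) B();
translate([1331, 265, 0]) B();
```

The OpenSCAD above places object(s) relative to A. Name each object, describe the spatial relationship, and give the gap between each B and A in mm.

A is a table. B is a stool. Four stools sit around the table at the −y, +y, −x, +x sides. The gap between each stool and the table is 130 mm.

Each stool's nearest face is 130 mm from the table's bounding box.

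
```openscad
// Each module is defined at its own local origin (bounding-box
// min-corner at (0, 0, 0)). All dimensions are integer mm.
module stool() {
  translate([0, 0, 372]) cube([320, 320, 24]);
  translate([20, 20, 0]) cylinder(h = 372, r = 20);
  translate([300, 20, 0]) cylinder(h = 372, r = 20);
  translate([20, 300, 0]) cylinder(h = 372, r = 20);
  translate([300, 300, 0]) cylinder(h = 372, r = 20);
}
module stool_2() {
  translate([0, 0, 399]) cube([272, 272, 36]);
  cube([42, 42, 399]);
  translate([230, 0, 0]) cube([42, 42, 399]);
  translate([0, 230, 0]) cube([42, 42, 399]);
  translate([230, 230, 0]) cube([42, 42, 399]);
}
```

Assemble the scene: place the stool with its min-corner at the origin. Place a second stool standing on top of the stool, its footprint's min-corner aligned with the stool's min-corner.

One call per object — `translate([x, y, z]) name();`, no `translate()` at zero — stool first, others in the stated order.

stool();
translate([0, 0, 396]) stool_2();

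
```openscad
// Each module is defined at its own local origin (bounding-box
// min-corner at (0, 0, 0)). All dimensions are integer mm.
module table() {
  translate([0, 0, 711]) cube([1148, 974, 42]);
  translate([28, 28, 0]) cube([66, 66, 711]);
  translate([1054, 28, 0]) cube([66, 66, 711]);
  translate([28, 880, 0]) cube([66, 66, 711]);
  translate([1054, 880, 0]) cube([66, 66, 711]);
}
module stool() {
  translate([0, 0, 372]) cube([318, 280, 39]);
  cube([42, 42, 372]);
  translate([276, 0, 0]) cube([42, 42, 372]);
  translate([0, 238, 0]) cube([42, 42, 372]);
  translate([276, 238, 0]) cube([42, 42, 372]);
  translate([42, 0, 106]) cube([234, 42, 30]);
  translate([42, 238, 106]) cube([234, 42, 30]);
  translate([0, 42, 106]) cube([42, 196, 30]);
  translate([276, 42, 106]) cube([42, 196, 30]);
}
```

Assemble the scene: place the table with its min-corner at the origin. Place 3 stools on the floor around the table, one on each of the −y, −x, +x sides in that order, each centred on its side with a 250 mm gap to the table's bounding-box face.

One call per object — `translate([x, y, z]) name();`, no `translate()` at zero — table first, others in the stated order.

table();
translate([415, -530, 0]) stool();
translate([-568, 347, 0]) stool();
translate([1398, 347, 0]) stool();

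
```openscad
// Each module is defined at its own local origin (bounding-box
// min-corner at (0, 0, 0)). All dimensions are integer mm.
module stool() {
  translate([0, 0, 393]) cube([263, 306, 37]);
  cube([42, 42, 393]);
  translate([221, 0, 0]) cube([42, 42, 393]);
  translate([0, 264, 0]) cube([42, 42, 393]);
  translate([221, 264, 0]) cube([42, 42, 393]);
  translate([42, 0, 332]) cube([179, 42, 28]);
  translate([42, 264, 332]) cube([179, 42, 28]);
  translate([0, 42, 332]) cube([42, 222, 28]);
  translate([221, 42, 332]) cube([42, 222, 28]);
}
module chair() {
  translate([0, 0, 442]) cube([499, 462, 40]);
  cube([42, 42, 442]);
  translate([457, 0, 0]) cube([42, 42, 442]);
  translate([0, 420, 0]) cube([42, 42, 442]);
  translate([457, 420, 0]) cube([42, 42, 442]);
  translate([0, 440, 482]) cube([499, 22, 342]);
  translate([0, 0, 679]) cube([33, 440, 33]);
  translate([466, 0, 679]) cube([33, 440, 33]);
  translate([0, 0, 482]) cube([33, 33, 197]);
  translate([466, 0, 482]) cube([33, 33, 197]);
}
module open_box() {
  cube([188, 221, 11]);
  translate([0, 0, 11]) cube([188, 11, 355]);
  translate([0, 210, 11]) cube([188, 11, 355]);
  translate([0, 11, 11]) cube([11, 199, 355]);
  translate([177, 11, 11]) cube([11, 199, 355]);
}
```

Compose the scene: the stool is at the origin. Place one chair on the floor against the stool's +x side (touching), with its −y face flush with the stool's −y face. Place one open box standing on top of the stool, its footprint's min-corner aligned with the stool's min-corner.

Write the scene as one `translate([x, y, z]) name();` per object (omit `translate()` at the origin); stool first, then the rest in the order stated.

stool();
translate([263, 0, 0]) chair();
translate([0, 0, 430]) open_box();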